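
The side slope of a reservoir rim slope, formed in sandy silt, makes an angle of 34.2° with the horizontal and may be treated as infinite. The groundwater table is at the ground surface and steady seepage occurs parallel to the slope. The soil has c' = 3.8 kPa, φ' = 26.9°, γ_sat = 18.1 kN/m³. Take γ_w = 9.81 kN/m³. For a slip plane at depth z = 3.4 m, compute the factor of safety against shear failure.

With seepage parallel to the slope and the water table at the surface, the effective normal stress on the slip plane uses the buoyant unit weight γ' = γ_sat − γ_w while the driving shear stress uses γ_sat:
FS = [c' + γ' z cos²β tanφ'] / [γ_sat z sinβ cosβ]
γ' = 18.1 − 9.81 = 8.29 kN/m³
Numerator = 3.8 + 8.29·3.4·cos²34.2°·tan26.9° = 3.8 + 8.29·3.4·0.6841·0.5073 = 13.582 kPa
Denominator = 18.1·3.4·sin34.2°·cos34.2° = 18.1·3.4·0.5621·0.8271 = 28.609 kPa
FS = 13.582 / 28.609 = 0.475

FS = 0.47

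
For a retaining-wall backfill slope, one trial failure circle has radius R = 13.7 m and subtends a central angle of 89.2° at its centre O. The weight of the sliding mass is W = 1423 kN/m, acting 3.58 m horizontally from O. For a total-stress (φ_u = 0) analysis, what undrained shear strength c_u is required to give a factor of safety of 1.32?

c_u = 23.0 kPa

FS = c_u·L_a·R / (W·d), so c_u = FS·W·d / (L_a·R).
Arc length L_a = R·θ = 13.7·(89.2°·π/180) = 13.7·1.5568 = 21.33 m
c_u = 1.32·1423·3.58 / (21.33·13.7) = 6724.5 / 292.20 = 23.01 kPa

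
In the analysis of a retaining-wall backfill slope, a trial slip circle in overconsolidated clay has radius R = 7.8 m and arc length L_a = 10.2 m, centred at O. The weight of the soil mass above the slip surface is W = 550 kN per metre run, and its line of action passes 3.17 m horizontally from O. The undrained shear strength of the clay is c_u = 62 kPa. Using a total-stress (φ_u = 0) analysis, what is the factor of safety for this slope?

Taking moments about the centre O, the resisting moment is provided by the undrained shear strength acting along the arc:
M_R = c_u·L_a·R = 62·10.20·7.8 = 4932.7 kN·m/m
M_D = W·d = 550·3.17 = 1743.5 kN·m/m
FS = M_R / M_D = 4932.7 / 1743.5 = 2.829

FS = 2.83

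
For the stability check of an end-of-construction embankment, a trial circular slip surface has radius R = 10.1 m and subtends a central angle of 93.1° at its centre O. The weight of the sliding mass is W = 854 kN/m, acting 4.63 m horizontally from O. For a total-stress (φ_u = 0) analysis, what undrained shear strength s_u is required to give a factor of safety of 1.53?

s_u = 36.5 kPa

FS = s_u·L_a·R / (W·d), so s_u = FS·W·d / (L_a·R).
Arc length L_a = R·θ = 10.1·(93.1°·π/180) = 10.1·1.6249 = 16.41 m
s_u = 1.53·854·4.63 / (16.41·10.1) = 6049.7 / 165.76 = 36.50 kPa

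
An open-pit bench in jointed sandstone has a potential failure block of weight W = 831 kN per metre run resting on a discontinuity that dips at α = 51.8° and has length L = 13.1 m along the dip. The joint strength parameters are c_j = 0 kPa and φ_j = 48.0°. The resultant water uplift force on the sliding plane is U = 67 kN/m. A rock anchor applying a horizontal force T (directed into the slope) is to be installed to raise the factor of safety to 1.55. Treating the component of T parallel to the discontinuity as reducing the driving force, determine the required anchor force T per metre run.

Resolving forces along and normal to the sliding plane, with the horizontal anchor force T adding T·sinα to the effective normal force and T·cosα acting up the plane against the driving force:
FS = [c_jL + (W cosα − U + T sinα) tanφ_j] / [W sinα − T cosα]
Without the anchor: N' = 446.9 kN/m, driving T_d = 653.0 kN/m, resisting R = 0·13.1 + 446.9·tan48.0° = 496.3 kN/m, FS = 0.76.
Setting FS = 1.55 and solving for T:
1.55·(653.0 − T cos51.8°) = 496.3 + T sin51.8°·tan48.0°
T·(sin51.8°·tan48.0° + 1.55·cos51.8°) = 1.55·653.0 − 496.3
T·(0.7859·1.1106 + 1.55·0.6184) = 1012.2 − 496.3 = 515.9
T·1.8313 = 515.9
T = 281.7 kN/m

T = 282 kN/m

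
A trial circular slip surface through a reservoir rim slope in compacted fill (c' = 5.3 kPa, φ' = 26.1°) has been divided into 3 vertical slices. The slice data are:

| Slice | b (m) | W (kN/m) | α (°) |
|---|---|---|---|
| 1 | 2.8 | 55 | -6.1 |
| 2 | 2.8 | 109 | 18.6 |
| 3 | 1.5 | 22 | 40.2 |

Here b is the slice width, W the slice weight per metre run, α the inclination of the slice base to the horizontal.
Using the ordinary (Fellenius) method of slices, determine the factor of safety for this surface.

Ordinary method of slices: FS = Σ[c'·Δl_i + (W_i cosα_i)·tanφ'] / Σ W_i sinα_i, with Δl_i = b_i / cosα_i.
Slice 1: Δl = 2.8/cos(-6.1°) = 2.816 m; N'_1 = 55·cos(-6.1°) = 54.7; c'Δl = 14.92; W sinα = -5.8
Slice 2: Δl = 2.8/cos18.6° = 2.954 m; N'_2 = 109·cos18.6° = 103.3; c'Δl = 15.66; W sinα = 34.8
Slice 3: Δl = 1.5/cos40.2° = 1.964 m; N'_3 = 22·cos40.2° = 16.8; c'Δl = 10.41; W sinα = 14.2
Σc'Δl = 41.0 kN/m; ΣN' = 174.8 kN/m; ΣW sinα = 43.1 kN/m
Resisting = 41.0 + 174.8·tan26.1° = 41.0 + 85.6 = 126.6 kN/m
FS = 126.6 / 43.1 = 2.936

FS = 2.94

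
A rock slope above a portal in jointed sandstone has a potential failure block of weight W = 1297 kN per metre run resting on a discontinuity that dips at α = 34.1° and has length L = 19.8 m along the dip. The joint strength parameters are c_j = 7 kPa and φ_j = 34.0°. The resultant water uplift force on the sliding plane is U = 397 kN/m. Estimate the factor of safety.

FS = 0.82

Resolving the block weight along and normal to the plane and applying the Mohr–Coulomb strength on the joint:
N' = W cosα − U = 1297·cos34.1° − 397 = 677.0 kN/m
Driving force T = W sinα = 1297·sin34.1° = 727.1 kN/m
Resisting force R = c_j·L + N'·tanφ_j = 7·19.8 + 677.0·tan34.0° = 138.6 + 456.6 = 595.2 kN/m
FS = R / T = 595.2 / 727.1 = 0.819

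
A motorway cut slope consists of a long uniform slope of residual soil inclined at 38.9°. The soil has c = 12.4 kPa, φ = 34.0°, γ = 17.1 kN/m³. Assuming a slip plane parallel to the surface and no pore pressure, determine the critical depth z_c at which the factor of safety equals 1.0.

z_c = 9.04 m

Setting FS = 1.00 in FS = [c + γz cos²β tanφ] / [γz sinβ cosβ] and solving for z:
z = c / [γ cosβ (FS·sinβ − cosβ·tanφ)]
  = 12.4 / [17.1·cos38.9°·(1.00·sin38.9° − cos38.9°·tan34.0°)]
  = 12.4 / [17.1·0.7782·(1.00·0.6280 − 0.7782·0.6745)]
  = 12.4 / 1.3711 = 9.044 m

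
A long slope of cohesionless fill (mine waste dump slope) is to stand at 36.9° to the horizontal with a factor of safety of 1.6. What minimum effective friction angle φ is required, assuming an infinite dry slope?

FS = tanφ/tanβ ⇒ tanφ = FS · tanβ = 1.6 · tan36.9° = 1.2013
φ = arctan(1.2013) = 50.23°

φ = 50.2°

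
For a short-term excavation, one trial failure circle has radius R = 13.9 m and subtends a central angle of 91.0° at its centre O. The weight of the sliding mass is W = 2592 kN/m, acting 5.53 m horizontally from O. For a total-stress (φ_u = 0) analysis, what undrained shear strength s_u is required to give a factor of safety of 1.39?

s_u = 64.9 kPa

FS = s_u·L_a·R / (W·d), so s_u = FS·W·d / (L_a·R).
Arc length L_a = R·θ = 13.9·(91.0°·π/180) = 13.9·1.5882 = 22.08 m
s_u = 1.39·2592·5.53 / (22.08·13.9) = 19923.9 / 306.87 = 64.93 kPa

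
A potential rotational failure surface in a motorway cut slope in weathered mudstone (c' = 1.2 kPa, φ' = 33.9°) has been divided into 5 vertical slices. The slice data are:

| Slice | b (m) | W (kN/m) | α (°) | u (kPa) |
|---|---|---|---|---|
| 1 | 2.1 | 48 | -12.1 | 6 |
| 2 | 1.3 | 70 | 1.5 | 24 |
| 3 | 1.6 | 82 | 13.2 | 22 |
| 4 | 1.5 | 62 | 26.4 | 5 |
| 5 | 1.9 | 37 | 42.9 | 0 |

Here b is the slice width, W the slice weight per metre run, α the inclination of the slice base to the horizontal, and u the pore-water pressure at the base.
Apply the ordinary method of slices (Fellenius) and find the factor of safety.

FS = 2.20

Ordinary method of slices: FS = Σ[c'·Δl_i + (W_i cosα_i − u_i·Δl_i)·tanφ'] / Σ W_i sinα_i, with Δl_i = b_i / cosα_i.
Slice 1: Δl = 2.1/cos(-12.1°) = 2.148 m; N'_1 = 48·cos(-12.1°) − 6·2.148 = 34.0; c'Δl = 2.58; W sinα = -10.1
Slice 2: Δl = 1.3/cos1.5° = 1.300 m; N'_2 = 70·cos1.5° − 24·1.300 = 38.8; c'Δl = 1.56; W sinα = 1.8
Slice 3: Δl = 1.6/cos13.2° = 1.643 m; N'_3 = 82·cos13.2° − 22·1.643 = 43.7; c'Δl = 1.97; W sinα = 18.7
Slice 4: Δl = 1.5/cos26.4° = 1.675 m; N'_4 = 62·cos26.4° − 5·1.675 = 47.2; c'Δl = 2.01; W sinα = 27.6
Slice 5: Δl = 1.9/cos42.9° = 2.594 m; N'_5 = 37·cos42.9° − 0·2.594 = 27.1; c'Δl = 3.11; W sinα = 25.2
Σc'Δl = 11.2 kN/m; ΣN' = 190.8 kN/m; ΣW sinα = 63.2 kN/m
Resisting = 11.2 + 190.8·tan33.9° = 11.2 + 128.2 = 139.4 kN/m
FS = 139.4 / 63.2 = 2.204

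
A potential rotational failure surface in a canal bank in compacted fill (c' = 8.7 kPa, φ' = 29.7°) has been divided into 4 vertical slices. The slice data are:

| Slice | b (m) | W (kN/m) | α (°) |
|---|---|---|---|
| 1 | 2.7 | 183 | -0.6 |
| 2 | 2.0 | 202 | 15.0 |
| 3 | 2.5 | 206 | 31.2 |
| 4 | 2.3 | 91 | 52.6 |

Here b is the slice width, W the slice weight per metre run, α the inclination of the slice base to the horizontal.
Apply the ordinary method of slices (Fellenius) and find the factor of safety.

Ordinary method of slices: FS = Σ[c'·Δl_i + (W_i cosα_i)·tanφ'] / Σ W_i sinα_i, with Δl_i = b_i / cosα_i.
Slice 1: Δl = 2.7/cos(-0.6°) = 2.700 m; N'_1 = 183·cos(-0.6°) = 183.0; c'Δl = 23.49; W sinα = -1.9
Slice 2: Δl = 2.0/cos15.0° = 2.071 m; N'_2 = 202·cos15.0° = 195.1; c'Δl = 18.01; W sinα = 52.3
Slice 3: Δl = 2.5/cos31.2° = 2.923 m; N'_3 = 206·cos31.2° = 176.2; c'Δl = 25.43; W sinα = 106.7
Slice 4: Δl = 2.3/cos52.6° = 3.787 m; N'_4 = 91·cos52.6° = 55.3; c'Δl = 32.95; W sinα = 72.3
Σc'Δl = 99.9 kN/m; ΣN' = 609.6 kN/m; ΣW sinα = 229.4 kN/m
Resisting = 99.9 + 609.6·tan29.7° = 99.9 + 347.7 = 447.6 kN/m
FS = 447.6 / 229.4 = 1.951

FS = 1.95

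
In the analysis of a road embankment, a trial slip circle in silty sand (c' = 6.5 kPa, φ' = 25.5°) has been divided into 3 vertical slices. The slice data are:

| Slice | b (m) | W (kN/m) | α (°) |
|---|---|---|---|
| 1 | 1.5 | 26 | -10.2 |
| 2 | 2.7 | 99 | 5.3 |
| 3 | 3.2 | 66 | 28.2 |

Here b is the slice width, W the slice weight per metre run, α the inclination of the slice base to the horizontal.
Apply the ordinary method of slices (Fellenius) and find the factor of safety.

FS = 3.87

Ordinary method of slices: FS = Σ[c'·Δl_i + (W_i cosα_i)·tanφ'] / Σ W_i sinα_i, with Δl_i = b_i / cosα_i.
Slice 1: Δl = 1.5/cos(-10.2°) = 1.524 m; N'_1 = 26·cos(-10.2°) = 25.6; c'Δl = 9.91; W sinα = -4.6
Slice 2: Δl = 2.7/cos5.3° = 2.712 m; N'_2 = 99·cos5.3° = 98.6; c'Δl = 17.63; W sinα = 9.1
Slice 3: Δl = 3.2/cos28.2° = 3.631 m; N'_3 = 66·cos28.2° = 58.2; c'Δl = 23.60; W sinα = 31.2
Σc'Δl = 51.1 kN/m; ΣN' = 182.3 kN/m; ΣW sinα = 35.7 kN/m
Resisting = 51.1 + 182.3·tan25.5° = 51.1 + 87.0 = 138.1 kN/m
FS = 138.1 / 35.7 = 3.865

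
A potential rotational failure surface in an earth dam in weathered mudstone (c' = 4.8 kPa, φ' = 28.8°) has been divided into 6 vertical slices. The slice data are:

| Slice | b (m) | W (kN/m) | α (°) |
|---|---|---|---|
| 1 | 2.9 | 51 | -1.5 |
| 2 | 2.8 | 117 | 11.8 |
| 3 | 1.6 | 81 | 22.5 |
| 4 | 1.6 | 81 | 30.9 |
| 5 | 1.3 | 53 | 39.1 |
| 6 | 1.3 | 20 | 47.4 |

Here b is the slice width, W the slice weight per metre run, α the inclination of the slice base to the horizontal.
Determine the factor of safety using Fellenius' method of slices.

Ordinary method of slices: FS = Σ[c'·Δl_i + (W_i cosα_i)·tanφ'] / Σ W_i sinα_i, with Δl_i = b_i / cosα_i.
Slice 1: Δl = 2.9/cos(-1.5°) = 2.901 m; N'_1 = 51·cos(-1.5°) = 51.0; c'Δl = 13.92; W sinα = -1.3
Slice 2: Δl = 2.8/cos11.8° = 2.860 m; N'_2 = 117·cos11.8° = 114.5; c'Δl = 13.73; W sinα = 23.9
Slice 3: Δl = 1.6/cos22.5° = 1.732 m; N'_3 = 81·cos22.5° = 74.8; c'Δl = 8.31; W sinα = 31.0
Slice 4: Δl = 1.6/cos30.9° = 1.865 m; N'_4 = 81·cos30.9° = 69.5; c'Δl = 8.95; W sinα = 41.6
Slice 5: Δl = 1.3/cos39.1° = 1.675 m; N'_5 = 53·cos39.1° = 41.1; c'Δl = 8.04; W sinα = 33.4
Slice 6: Δl = 1.3/cos47.4° = 1.921 m; N'_6 = 20·cos47.4° = 13.5; c'Δl = 9.22; W sinα = 14.7
Σc'Δl = 62.2 kN/m; ΣN' = 364.5 kN/m; ΣW sinα = 143.3 kN/m
Resisting = 62.2 + 364.5·tan28.8° = 62.2 + 200.4 = 262.6 kN/m
FS = 262.6 / 143.3 = 1.832

FS = 1.83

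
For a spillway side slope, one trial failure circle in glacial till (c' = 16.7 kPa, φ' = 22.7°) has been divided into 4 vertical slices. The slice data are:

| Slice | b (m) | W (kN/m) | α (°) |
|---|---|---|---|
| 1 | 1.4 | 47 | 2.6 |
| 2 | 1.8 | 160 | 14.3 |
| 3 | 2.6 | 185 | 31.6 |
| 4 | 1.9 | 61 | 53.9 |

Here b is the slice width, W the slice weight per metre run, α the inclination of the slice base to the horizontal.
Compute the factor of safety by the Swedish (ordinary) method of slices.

FS = 1.73

Ordinary method of slices: FS = Σ[c'·Δl_i + (W_i cosα_i)·tanφ'] / Σ W_i sinα_i, with Δl_i = b_i / cosα_i.
Slice 1: Δl = 1.4/cos2.6° = 1.401 m; N'_1 = 47·cos2.6° = 47.0; c'Δl = 23.40; W sinα = 2.1
Slice 2: Δl = 1.8/cos14.3° = 1.858 m; N'_2 = 160·cos14.3° = 155.0; c'Δl = 31.02; W sinα = 39.5
Slice 3: Δl = 2.6/cos31.6° = 3.053 m; N'_3 = 185·cos31.6° = 157.6; c'Δl = 50.98; W sinα = 96.9
Slice 4: Δl = 1.9/cos53.9° = 3.225 m; N'_4 = 61·cos53.9° = 35.9; c'Δl = 53.85; W sinα = 49.3
Σc'Δl = 159.3 kN/m; ΣN' = 395.5 kN/m; ΣW sinα = 187.9 kN/m
Resisting = 159.3 + 395.5·tan22.7° = 159.3 + 165.4 = 324.7 kN/m
FS = 324.7 / 187.9 = 1.728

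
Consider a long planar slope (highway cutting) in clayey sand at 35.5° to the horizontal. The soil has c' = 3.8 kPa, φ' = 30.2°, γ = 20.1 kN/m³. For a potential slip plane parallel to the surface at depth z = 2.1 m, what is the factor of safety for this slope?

For an infinite slope with a slip plane parallel to the surface (no pore pressure): FS = [c' + γz cos²β tanφ'] / [γz sinβ cosβ].
γz = 20.1·2.1 = 42.21 kN/m²
Numerator = 3.8 + 42.21·cos²35.5°·tan30.2° = 3.8 + 42.21·0.6628·0.5820 = 20.082 kPa
Denominator = 42.21·sin35.5°·cos35.5° = 42.21·0.5807·0.8141 = 19.955 kPa
FS = 20.082 / 19.955 = 1.006

FS = 1.01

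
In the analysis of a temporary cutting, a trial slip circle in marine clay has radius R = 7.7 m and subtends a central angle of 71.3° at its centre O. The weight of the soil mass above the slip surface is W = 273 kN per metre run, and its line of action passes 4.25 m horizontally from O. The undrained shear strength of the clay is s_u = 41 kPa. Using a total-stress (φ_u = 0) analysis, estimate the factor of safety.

FS = 2.61

Taking moments about the centre O, the resisting moment is provided by the undrained shear strength acting along the arc:
Arc length L_a = R·θ = 7.7·(71.3°·π/180) = 7.7·1.2444 = 9.58 m
M_R = s_u·L_a·R = 41·9.58·7.7 = 3025.0 kN·m/m
M_D = W·d = 273·4.25 = 1160.2 kN·m/m
FS = M_R / M_D = 3025.0 / 1160.2 = 2.607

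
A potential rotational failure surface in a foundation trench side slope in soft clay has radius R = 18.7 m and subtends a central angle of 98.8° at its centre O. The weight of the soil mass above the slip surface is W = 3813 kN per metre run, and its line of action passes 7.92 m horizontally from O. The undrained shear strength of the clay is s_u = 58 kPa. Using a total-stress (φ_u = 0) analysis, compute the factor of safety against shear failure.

Taking moments about the centre O, the resisting moment is provided by the undrained shear strength acting along the arc:
Arc length L_a = R·θ = 18.7·(98.8°·π/180) = 18.7·1.7244 = 32.25 m
M_R = s_u·L_a·R = 58·32.25·18.7 = 34974.0 kN·m/m
M_D = W·d = 3813·7.92 = 30199.0 kN·m/m
FS = M_R / M_D = 34974.0 / 30199.0 = 1.158

FS = 1.16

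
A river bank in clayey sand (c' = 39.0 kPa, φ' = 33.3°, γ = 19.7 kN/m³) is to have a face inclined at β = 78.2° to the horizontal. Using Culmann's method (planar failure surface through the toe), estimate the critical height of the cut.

H_c = 22.21 m

Culmann's analysis gives the critical failure plane at α_cr = (β + φ')/2 = (78.2 + 33.3)/2 = 55.8°, and the critical height
H_c = (4c'/γ) · sinβ cosφ' / [1 − cos(β − φ')]
    = (4·39.0/19.7) · sin78.2°·cos33.3° / [1 − cos(44.9°)]
    = 7.919 · 0.9789·0.8358 / [1 − 0.7083]
    = 7.919 · 0.8181 / 0.2917
    = 22.21 m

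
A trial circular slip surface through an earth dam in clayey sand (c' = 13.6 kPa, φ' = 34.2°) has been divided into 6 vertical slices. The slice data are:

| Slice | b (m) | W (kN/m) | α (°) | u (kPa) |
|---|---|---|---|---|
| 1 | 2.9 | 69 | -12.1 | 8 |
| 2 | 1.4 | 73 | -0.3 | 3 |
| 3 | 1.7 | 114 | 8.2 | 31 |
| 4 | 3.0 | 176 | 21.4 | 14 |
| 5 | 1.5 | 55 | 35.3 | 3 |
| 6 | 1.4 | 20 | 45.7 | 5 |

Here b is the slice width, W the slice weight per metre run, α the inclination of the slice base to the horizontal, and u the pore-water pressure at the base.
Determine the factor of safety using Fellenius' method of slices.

Ordinary method of slices: FS = Σ[c'·Δl_i + (W_i cosα_i − u_i·Δl_i)·tanφ'] / Σ W_i sinα_i, with Δl_i = b_i / cosα_i.
Slice 1: Δl = 2.9/cos(-12.1°) = 2.966 m; N'_1 = 69·cos(-12.1°) − 8·2.966 = 43.7; c'Δl = 40.34; W sinα = -14.5
Slice 2: Δl = 1.4/cos(-0.3°) = 1.400 m; N'_2 = 73·cos(-0.3°) − 3·1.400 = 68.8; c'Δl = 19.04; W sinα = -0.4
Slice 3: Δl = 1.7/cos8.2° = 1.718 m; N'_3 = 114·cos8.2° − 31·1.718 = 59.6; c'Δl = 23.36; W sinα = 16.3
Slice 4: Δl = 3.0/cos21.4° = 3.222 m; N'_4 = 176·cos21.4° − 14·3.222 = 118.8; c'Δl = 43.82; W sinα = 64.2
Slice 5: Δl = 1.5/cos35.3° = 1.838 m; N'_5 = 55·cos35.3° − 3·1.838 = 39.4; c'Δl = 25.00; W sinα = 31.8
Slice 6: Δl = 1.4/cos45.7° = 2.005 m; N'_6 = 20·cos45.7° − 5·2.005 = 3.9; c'Δl = 27.26; W sinα = 14.3
Σc'Δl = 178.8 kN/m; ΣN' = 334.2 kN/m; ΣW sinα = 111.7 kN/m
Resisting = 178.8 + 334.2·tan34.2° = 178.8 + 227.1 = 405.9 kN/m
FS = 405.9 / 111.7 = 3.633

FS = 3.63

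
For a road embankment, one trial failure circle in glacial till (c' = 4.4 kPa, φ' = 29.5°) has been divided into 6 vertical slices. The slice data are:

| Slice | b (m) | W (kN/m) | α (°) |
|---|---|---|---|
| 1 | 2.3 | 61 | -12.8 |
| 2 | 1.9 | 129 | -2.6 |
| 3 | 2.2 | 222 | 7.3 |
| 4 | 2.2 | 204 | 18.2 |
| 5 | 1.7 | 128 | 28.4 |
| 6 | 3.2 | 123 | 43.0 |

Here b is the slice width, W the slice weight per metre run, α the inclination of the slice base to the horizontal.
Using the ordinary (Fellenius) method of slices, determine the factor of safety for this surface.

Ordinary method of slices: FS = Σ[c'·Δl_i + (W_i cosα_i)·tanφ'] / Σ W_i sinα_i, with Δl_i = b_i / cosα_i.
Slice 1: Δl = 2.3/cos(-12.8°) = 2.359 m; N'_1 = 61·cos(-12.8°) = 59.5; c'Δl = 10.38; W sinα = -13.5
Slice 2: Δl = 1.9/cos(-2.6°) = 1.902 m; N'_2 = 129·cos(-2.6°) = 128.9; c'Δl = 8.37; W sinα = -5.9
Slice 3: Δl = 2.2/cos7.3° = 2.218 m; N'_3 = 222·cos7.3° = 220.2; c'Δl = 9.76; W sinα = 28.2
Slice 4: Δl = 2.2/cos18.2° = 2.316 m; N'_4 = 204·cos18.2° = 193.8; c'Δl = 10.19; W sinα = 63.7
Slice 5: Δl = 1.7/cos28.4° = 1.933 m; N'_5 = 128·cos28.4° = 112.6; c'Δl = 8.50; W sinα = 60.9
Slice 6: Δl = 3.2/cos43.0° = 4.375 m; N'_6 = 123·cos43.0° = 90.0; c'Δl = 19.25; W sinα = 83.9
Σc'Δl = 66.5 kN/m; ΣN' = 804.9 kN/m; ΣW sinα = 217.3 kN/m
Resisting = 66.5 + 804.9·tan29.5° = 66.5 + 455.4 = 521.8 kN/m
FS = 521.8 / 217.3 = 2.401

FS = 2.40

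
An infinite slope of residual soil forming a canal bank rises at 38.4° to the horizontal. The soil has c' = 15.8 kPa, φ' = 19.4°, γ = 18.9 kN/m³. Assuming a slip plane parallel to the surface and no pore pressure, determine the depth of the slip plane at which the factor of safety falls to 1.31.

z = 1.98 m

Setting FS = 1.31 in FS = [c' + γz cos²β tanφ'] / [γz sinβ cosβ] and solving for z:
z = c' / [γ cosβ (FS·sinβ − cosβ·tanφ')]
  = 15.8 / [18.9·cos38.4°·(1.31·sin38.4° − cos38.4°·tan19.4°)]
  = 15.8 / [18.9·0.7837·(1.31·0.6211 − 0.7837·0.3522)]
  = 15.8 / 7.9646 = 1.984 m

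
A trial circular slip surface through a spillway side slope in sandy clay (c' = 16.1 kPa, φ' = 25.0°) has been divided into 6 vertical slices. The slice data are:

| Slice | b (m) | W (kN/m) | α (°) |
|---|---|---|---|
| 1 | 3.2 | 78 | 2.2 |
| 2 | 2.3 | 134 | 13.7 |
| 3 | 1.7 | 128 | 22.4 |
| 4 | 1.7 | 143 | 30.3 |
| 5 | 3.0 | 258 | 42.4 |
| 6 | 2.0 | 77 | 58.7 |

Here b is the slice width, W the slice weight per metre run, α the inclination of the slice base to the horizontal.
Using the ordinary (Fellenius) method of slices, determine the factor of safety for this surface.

Ordinary method of slices: FS = Σ[c'·Δl_i + (W_i cosα_i)·tanφ'] / Σ W_i sinα_i, with Δl_i = b_i / cosα_i.
Slice 1: Δl = 3.2/cos2.2° = 3.202 m; N'_1 = 78·cos2.2° = 77.9; c'Δl = 51.56; W sinα = 3.0
Slice 2: Δl = 2.3/cos13.7° = 2.367 m; N'_2 = 134·cos13.7° = 130.2; c'Δl = 38.11; W sinα = 31.7
Slice 3: Δl = 1.7/cos22.4° = 1.839 m; N'_3 = 128·cos22.4° = 118.3; c'Δl = 29.60; W sinα = 48.8
Slice 4: Δl = 1.7/cos30.3° = 1.969 m; N'_4 = 143·cos30.3° = 123.5; c'Δl = 31.70; W sinα = 72.1
Slice 5: Δl = 3.0/cos42.4° = 4.063 m; N'_5 = 258·cos42.4° = 190.5; c'Δl = 65.41; W sinα = 174.0
Slice 6: Δl = 2.0/cos58.7° = 3.850 m; N'_6 = 77·cos58.7° = 40.0; c'Δl = 61.98; W sinα = 65.8
Σc'Δl = 278.4 kN/m; ΣN' = 680.5 kN/m; ΣW sinα = 395.4 kN/m
Resisting = 278.4 + 680.5·tan25.0° = 278.4 + 317.3 = 595.7 kN/m
FS = 595.7 / 395.4 = 1.506

FS = 1.51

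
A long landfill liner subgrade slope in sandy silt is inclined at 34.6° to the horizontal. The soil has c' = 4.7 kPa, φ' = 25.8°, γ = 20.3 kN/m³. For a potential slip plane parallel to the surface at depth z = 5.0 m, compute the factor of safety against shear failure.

FS = 0.80

For an infinite slope with a slip plane parallel to the surface (no pore pressure): FS = [c' + γz cos²β tanφ'] / [γz sinβ cosβ].
γz = 20.3·5.0 = 101.50 kN/m²
Numerator = 4.7 + 101.50·cos²34.6°·tan25.8° = 4.7 + 101.50·0.6776·0.4834 = 37.946 kPa
Denominator = 101.50·sin34.6°·cos34.6° = 101.50·0.5678·0.8231 = 47.442 kPa
FS = 37.946 / 47.442 = 0.800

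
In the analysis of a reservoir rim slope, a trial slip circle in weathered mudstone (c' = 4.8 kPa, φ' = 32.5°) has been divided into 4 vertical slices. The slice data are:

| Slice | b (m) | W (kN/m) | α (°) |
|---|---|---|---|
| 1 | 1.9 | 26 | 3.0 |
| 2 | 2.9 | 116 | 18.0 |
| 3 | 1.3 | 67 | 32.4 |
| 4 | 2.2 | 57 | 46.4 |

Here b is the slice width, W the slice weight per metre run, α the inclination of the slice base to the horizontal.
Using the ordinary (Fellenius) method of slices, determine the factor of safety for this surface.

Ordinary method of slices: FS = Σ[c'·Δl_i + (W_i cosα_i)·tanφ'] / Σ W_i sinα_i, with Δl_i = b_i / cosα_i.
Slice 1: Δl = 1.9/cos3.0° = 1.903 m; N'_1 = 26·cos3.0° = 26.0; c'Δl = 9.13; W sinα = 1.4
Slice 2: Δl = 2.9/cos18.0° = 3.049 m; N'_2 = 116·cos18.0° = 110.3; c'Δl = 14.64; W sinα = 35.8
Slice 3: Δl = 1.3/cos32.4° = 1.540 m; N'_3 = 67·cos32.4° = 56.6; c'Δl = 7.39; W sinα = 35.9
Slice 4: Δl = 2.2/cos46.4° = 3.190 m; N'_4 = 57·cos46.4° = 39.3; c'Δl = 15.31; W sinα = 41.3
Σc'Δl = 46.5 kN/m; ΣN' = 232.2 kN/m; ΣW sinα = 114.4 kN/m
Resisting = 46.5 + 232.2·tan32.5° = 46.5 + 147.9 = 194.4 kN/m
FS = 194.4 / 114.4 = 1.699

FS = 1.70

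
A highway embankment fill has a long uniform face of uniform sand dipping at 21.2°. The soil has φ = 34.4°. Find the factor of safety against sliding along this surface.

FS = 1.77

For a dry cohesionless infinite slope the factor of safety is FS = tanφ / tanβ.
FS = tan34.4° / tan21.2° = 0.6847 / 0.3879 = 1.765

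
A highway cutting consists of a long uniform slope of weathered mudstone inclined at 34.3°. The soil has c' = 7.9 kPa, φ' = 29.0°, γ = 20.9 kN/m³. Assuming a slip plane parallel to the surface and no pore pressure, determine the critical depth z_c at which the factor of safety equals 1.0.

z_c = 4.33 m

Setting FS = 1.00 in FS = [c' + γz cos²β tanφ'] / [γz sinβ cosβ] and solving for z:
z = c' / [γ cosβ (FS·sinβ − cosβ·tanφ')]
  = 7.9 / [20.9·cos34.3°·(1.00·sin34.3° − cos34.3°·tan29.0°)]
  = 7.9 / [20.9·0.8261·(1.00·0.5635 − 0.8261·0.5543)]
  = 7.9 / 1.8234 = 4.332 m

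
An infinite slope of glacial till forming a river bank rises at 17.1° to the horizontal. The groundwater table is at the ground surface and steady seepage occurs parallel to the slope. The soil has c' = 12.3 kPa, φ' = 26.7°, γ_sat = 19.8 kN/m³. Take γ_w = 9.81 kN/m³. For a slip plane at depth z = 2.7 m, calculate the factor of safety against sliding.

With seepage parallel to the slope and the water table at the surface, the effective normal stress on the slip plane uses the buoyant unit weight γ' = γ_sat − γ_w while the driving shear stress uses γ_sat:
FS = [c' + γ' z cos²β tanφ'] / [γ_sat z sinβ cosβ]
γ' = 19.8 − 9.81 = 9.99 kN/m³
Numerator = 12.3 + 9.99·2.7·cos²17.1°·tan26.7° = 12.3 + 9.99·2.7·0.9135·0.5029 = 24.693 kPa
Denominator = 19.8·2.7·sin17.1°·cos17.1° = 19.8·2.7·0.2940·0.9558 = 15.024 kPa
FS = 24.693 / 15.024 = 1.644

FS = 1.64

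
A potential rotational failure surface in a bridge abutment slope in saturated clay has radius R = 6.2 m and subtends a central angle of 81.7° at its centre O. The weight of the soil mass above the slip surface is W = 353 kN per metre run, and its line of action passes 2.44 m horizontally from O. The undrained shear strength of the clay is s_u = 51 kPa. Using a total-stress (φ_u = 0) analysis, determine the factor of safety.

FS = 3.25

Taking moments about the centre O, the resisting moment is provided by the undrained shear strength acting along the arc:
Arc length L_a = R·θ = 6.2·(81.7°·π/180) = 6.2·1.4259 = 8.84 m
M_R = s_u·L_a·R = 51·8.84·6.2 = 2795.5 kN·m/m
M_D = W·d = 353·2.44 = 861.3 kN·m/m
FS = M_R / M_D = 2795.5 / 861.3 = 3.246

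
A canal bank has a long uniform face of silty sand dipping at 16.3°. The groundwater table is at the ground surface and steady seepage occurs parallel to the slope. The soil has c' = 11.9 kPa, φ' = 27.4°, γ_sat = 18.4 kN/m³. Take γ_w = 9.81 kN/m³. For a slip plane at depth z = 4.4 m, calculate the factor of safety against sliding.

FS = 1.37

With seepage parallel to the slope and the water table at the surface, the effective normal stress on the slip plane uses the buoyant unit weight γ' = γ_sat − γ_w while the driving shear stress uses γ_sat:
FS = [c' + γ' z cos²β tanφ'] / [γ_sat z sinβ cosβ]
γ' = 18.4 − 9.81 = 8.59 kN/m³
Numerator = 11.9 + 8.59·4.4·cos²16.3°·tan27.4° = 11.9 + 8.59·4.4·0.9212·0.5184 = 29.948 kPa
Denominator = 18.4·4.4·sin16.3°·cos16.3° = 18.4·4.4·0.2807·0.9598 = 21.809 kPa
FS = 29.948 / 21.809 = 1.373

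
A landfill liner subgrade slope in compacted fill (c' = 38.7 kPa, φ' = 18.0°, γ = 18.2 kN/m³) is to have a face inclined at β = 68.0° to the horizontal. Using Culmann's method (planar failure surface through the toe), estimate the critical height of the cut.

H_c = 21.00 m

Culmann's analysis gives the critical failure plane at α_cr = (β + φ')/2 = (68.0 + 18.0)/2 = 43.0°, and the critical height
H_c = (4c'/γ) · sinβ cosφ' / [1 − cos(β − φ')]
    = (4·38.7/18.2) · sin68.0°·cos18.0° / [1 − cos(50.0°)]
    = 8.505 · 0.9272·0.9511 / [1 − 0.6428]
    = 8.505 · 0.8818 / 0.3572
    = 21.00 m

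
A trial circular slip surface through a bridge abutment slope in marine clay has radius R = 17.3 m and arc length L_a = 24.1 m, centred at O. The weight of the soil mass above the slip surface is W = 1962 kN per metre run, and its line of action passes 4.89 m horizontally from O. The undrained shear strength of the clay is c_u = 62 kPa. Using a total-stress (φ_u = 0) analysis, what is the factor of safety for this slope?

Taking moments about the centre O, the resisting moment is provided by the undrained shear strength acting along the arc:
M_R = c_u·L_a·R = 62·24.10·17.3 = 25849.7 kN·m/m
M_D = W·d = 1962·4.89 = 9594.2 kN·m/m
FS = M_R / M_D = 25849.7 / 9594.2 = 2.694

FS = 2.69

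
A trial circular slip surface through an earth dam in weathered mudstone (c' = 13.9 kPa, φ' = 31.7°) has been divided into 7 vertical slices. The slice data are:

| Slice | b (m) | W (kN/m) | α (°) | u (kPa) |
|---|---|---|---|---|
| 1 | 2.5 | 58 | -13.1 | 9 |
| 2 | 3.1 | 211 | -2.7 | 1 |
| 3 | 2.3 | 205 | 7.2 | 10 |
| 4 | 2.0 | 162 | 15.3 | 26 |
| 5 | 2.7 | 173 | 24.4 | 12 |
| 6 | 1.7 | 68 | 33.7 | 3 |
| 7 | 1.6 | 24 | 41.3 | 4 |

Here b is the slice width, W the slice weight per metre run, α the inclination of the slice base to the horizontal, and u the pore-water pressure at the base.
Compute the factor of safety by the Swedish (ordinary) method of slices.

Ordinary method of slices: FS = Σ[c'·Δl_i + (W_i cosα_i − u_i·Δl_i)·tanφ'] / Σ W_i sinα_i, with Δl_i = b_i / cosα_i.
Slice 1: Δl = 2.5/cos(-13.1°) = 2.567 m; N'_1 = 58·cos(-13.1°) − 9·2.567 = 33.4; c'Δl = 35.68; W sinα = -13.1
Slice 2: Δl = 3.1/cos(-2.7°) = 3.103 m; N'_2 = 211·cos(-2.7°) − 1·3.103 = 207.7; c'Δl = 43.14; W sinα = -9.9
Slice 3: Δl = 2.3/cos7.2° = 2.318 m; N'_3 = 205·cos7.2° − 10·2.318 = 180.2; c'Δl = 32.22; W sinα = 25.7
Slice 4: Δl = 2.0/cos15.3° = 2.073 m; N'_4 = 162·cos15.3° − 26·2.073 = 102.3; c'Δl = 28.82; W sinα = 42.7
Slice 5: Δl = 2.7/cos24.4° = 2.965 m; N'_5 = 173·cos24.4° − 12·2.965 = 122.0; c'Δl = 41.21; W sinα = 71.5
Slice 6: Δl = 1.7/cos33.7° = 2.043 m; N'_6 = 68·cos33.7° − 3·2.043 = 50.4; c'Δl = 28.40; W sinα = 37.7
Slice 7: Δl = 1.6/cos41.3° = 2.130 m; N'_7 = 24·cos41.3° − 4·2.130 = 9.5; c'Δl = 29.60; W sinα = 15.8
Σc'Δl = 239.1 kN/m; ΣN' = 705.5 kN/m; ΣW sinα = 170.4 kN/m
Resisting = 239.1 + 705.5·tan31.7° = 239.1 + 435.7 = 674.8 kN/m
FS = 674.8 / 170.4 = 3.960

FS = 3.96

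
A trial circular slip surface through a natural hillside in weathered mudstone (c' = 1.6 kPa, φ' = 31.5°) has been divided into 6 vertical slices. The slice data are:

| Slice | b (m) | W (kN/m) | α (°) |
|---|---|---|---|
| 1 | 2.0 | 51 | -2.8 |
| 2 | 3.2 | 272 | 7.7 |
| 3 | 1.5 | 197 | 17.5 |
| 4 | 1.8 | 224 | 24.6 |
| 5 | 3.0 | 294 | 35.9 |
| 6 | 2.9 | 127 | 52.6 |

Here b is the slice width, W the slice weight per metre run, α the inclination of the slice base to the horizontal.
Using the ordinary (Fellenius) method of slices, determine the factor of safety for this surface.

Ordinary method of slices: FS = Σ[c'·Δl_i + (W_i cosα_i)·tanφ'] / Σ W_i sinα_i, with Δl_i = b_i / cosα_i.
Slice 1: Δl = 2.0/cos(-2.8°) = 2.002 m; N'_1 = 51·cos(-2.8°) = 50.9; c'Δl = 3.20; W sinα = -2.5
Slice 2: Δl = 3.2/cos7.7° = 3.229 m; N'_2 = 272·cos7.7° = 269.5; c'Δl = 5.17; W sinα = 36.4
Slice 3: Δl = 1.5/cos17.5° = 1.573 m; N'_3 = 197·cos17.5° = 187.9; c'Δl = 2.52; W sinα = 59.2
Slice 4: Δl = 1.8/cos24.6° = 1.980 m; N'_4 = 224·cos24.6° = 203.7; c'Δl = 3.17; W sinα = 93.2
Slice 5: Δl = 3.0/cos35.9° = 3.704 m; N'_5 = 294·cos35.9° = 238.2; c'Δl = 5.93; W sinα = 172.4
Slice 6: Δl = 2.9/cos52.6° = 4.775 m; N'_6 = 127·cos52.6° = 77.1; c'Δl = 7.64; W sinα = 100.9
Σc'Δl = 27.6 kN/m; ΣN' = 1027.3 kN/m; ΣW sinα = 459.7 kN/m
Resisting = 27.6 + 1027.3·tan31.5° = 27.6 + 629.5 = 657.2 kN/m
FS = 657.2 / 459.7 = 1.429

FS = 1.43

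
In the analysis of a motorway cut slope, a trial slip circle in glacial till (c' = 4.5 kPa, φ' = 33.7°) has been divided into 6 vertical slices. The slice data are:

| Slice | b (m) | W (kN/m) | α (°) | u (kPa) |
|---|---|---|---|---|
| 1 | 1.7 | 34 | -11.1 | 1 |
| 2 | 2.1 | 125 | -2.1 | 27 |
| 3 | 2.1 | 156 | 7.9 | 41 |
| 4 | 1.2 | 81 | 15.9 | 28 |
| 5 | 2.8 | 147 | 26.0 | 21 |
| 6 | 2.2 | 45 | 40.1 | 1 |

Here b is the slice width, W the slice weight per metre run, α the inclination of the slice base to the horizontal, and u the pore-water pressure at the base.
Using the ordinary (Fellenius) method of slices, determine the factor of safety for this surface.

Ordinary method of slices: FS = Σ[c'·Δl_i + (W_i cosα_i − u_i·Δl_i)·tanφ'] / Σ W_i sinα_i, with Δl_i = b_i / cosα_i.
Slice 1: Δl = 1.7/cos(-11.1°) = 1.732 m; N'_1 = 34·cos(-11.1°) − 1·1.732 = 31.6; c'Δl = 7.80; W sinα = -6.5
Slice 2: Δl = 2.1/cos(-2.1°) = 2.101 m; N'_2 = 125·cos(-2.1°) − 27·2.101 = 68.2; c'Δl = 9.46; W sinα = -4.6
Slice 3: Δl = 2.1/cos7.9° = 2.120 m; N'_3 = 156·cos7.9° − 41·2.120 = 67.6; c'Δl = 9.54; W sinα = 21.4
Slice 4: Δl = 1.2/cos15.9° = 1.248 m; N'_4 = 81·cos15.9° − 28·1.248 = 43.0; c'Δl = 5.61; W sinα = 22.2
Slice 5: Δl = 2.8/cos26.0° = 3.115 m; N'_5 = 147·cos26.0° − 21·3.115 = 66.7; c'Δl = 14.02; W sinα = 64.4
Slice 6: Δl = 2.2/cos40.1° = 2.876 m; N'_6 = 45·cos40.1° − 1·2.876 = 31.5; c'Δl = 12.94; W sinα = 29.0
Σc'Δl = 59.4 kN/m; ΣN' = 308.6 kN/m; ΣW sinα = 125.9 kN/m
Resisting = 59.4 + 308.6·tan33.7° = 59.4 + 205.8 = 265.2 kN/m
FS = 265.2 / 125.9 = 2.106

FS = 2.11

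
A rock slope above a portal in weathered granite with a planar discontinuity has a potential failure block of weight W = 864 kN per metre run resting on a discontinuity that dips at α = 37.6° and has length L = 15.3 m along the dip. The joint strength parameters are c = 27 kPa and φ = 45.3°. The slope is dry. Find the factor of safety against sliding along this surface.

FS = 2.10

Resolving the block weight along and normal to the plane and applying the Mohr–Coulomb strength on the joint:
N' = W cosα = 864·cos37.6° = 684.5 kN/m
Driving force T = W sinα = 864·sin37.6° = 527.2 kN/m
Resisting force R = c·L + N'·tanφ = 27·15.3 + 684.5·tan45.3° = 413.1 + 691.7 = 1104.8 kN/m
FS = R / T = 1104.8 / 527.2 = 2.096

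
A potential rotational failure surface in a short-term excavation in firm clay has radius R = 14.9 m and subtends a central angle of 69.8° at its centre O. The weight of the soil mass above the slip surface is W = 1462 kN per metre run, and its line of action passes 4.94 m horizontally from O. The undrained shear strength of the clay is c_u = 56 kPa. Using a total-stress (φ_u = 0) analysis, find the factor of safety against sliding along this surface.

FS = 2.10

Taking moments about the centre O, the resisting moment is provided by the undrained shear strength acting along the arc:
Arc length L_a = R·θ = 14.9·(69.8°·π/180) = 14.9·1.2182 = 18.15 m
M_R = c_u·L_a·R = 56·18.15·14.9 = 15145.8 kN·m/m
M_D = W·d = 1462·4.94 = 7222.3 kN·m/m
FS = M_R / M_D = 15145.8 / 7222.3 = 2.097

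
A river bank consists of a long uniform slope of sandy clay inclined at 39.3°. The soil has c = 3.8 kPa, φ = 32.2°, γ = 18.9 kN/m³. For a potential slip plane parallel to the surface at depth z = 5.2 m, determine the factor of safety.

For an infinite slope with a slip plane parallel to the surface (no pore pressure): FS = [c + γz cos²β tanφ] / [γz sinβ cosβ].
γz = 18.9·5.2 = 98.28 kN/m²
Numerator = 3.8 + 98.28·cos²39.3°·tan32.2° = 3.8 + 98.28·0.5988·0.6297 = 40.862 kPa
Denominator = 98.28·sin39.3°·cos39.3° = 98.28·0.6334·0.7738 = 48.171 kPa
FS = 40.862 / 48.171 = 0.848

FS = 0.85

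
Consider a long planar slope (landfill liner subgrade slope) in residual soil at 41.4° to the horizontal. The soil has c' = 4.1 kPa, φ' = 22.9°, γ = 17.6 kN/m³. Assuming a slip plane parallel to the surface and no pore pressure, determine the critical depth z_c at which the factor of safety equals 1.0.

Setting FS = 1.00 in FS = [c' + γz cos²β tanφ'] / [γz sinβ cosβ] and solving for z:
z = c' / [γ cosβ (FS·sinβ − cosβ·tanφ')]
  = 4.1 / [17.6·cos41.4°·(1.00·sin41.4° − cos41.4°·tan22.9°)]
  = 4.1 / [17.6·0.7501·(1.00·0.6613 − 0.7501·0.4224)]
  = 4.1 / 4.5474 = 0.902 m

z_c = 0.90 m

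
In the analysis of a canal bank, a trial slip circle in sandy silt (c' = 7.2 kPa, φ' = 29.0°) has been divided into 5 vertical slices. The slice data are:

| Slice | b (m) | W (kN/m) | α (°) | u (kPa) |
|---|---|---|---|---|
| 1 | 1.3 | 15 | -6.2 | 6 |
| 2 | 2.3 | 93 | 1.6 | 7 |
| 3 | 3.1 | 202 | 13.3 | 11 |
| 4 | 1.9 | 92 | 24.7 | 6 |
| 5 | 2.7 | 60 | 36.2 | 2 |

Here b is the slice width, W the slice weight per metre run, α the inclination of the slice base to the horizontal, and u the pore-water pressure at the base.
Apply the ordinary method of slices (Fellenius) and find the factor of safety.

Ordinary method of slices: FS = Σ[c'·Δl_i + (W_i cosα_i − u_i·Δl_i)·tanφ'] / Σ W_i sinα_i, with Δl_i = b_i / cosα_i.
Slice 1: Δl = 1.3/cos(-6.2°) = 1.308 m; N'_1 = 15·cos(-6.2°) − 6·1.308 = 7.1; c'Δl = 9.42; W sinα = -1.6
Slice 2: Δl = 2.3/cos1.6° = 2.301 m; N'_2 = 93·cos1.6° − 7·2.301 = 76.9; c'Δl = 16.57; W sinα = 2.6
Slice 3: Δl = 3.1/cos13.3° = 3.185 m; N'_3 = 202·cos13.3° − 11·3.185 = 161.5; c'Δl = 22.94; W sinα = 46.5
Slice 4: Δl = 1.9/cos24.7° = 2.091 m; N'_4 = 92·cos24.7° − 6·2.091 = 71.0; c'Δl = 15.06; W sinα = 38.4
Slice 5: Δl = 2.7/cos36.2° = 3.346 m; N'_5 = 60·cos36.2° − 2·3.346 = 41.7; c'Δl = 24.09; W sinα = 35.4
Σc'Δl = 88.1 kN/m; ΣN' = 358.2 kN/m; ΣW sinα = 121.3 kN/m
Resisting = 88.1 + 358.2·tan29.0° = 88.1 + 198.6 = 286.6 kN/m
FS = 286.6 / 121.3 = 2.362

FS = 2.36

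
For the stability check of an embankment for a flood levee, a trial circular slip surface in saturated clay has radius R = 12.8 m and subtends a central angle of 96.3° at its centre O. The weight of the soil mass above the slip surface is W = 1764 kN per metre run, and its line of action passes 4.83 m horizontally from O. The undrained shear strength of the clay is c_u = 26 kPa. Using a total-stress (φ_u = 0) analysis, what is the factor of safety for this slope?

FS = 0.84

Taking moments about the centre O, the resisting moment is provided by the undrained shear strength acting along the arc:
Arc length L_a = R·θ = 12.8·(96.3°·π/180) = 12.8·1.6808 = 21.51 m
M_R = c_u·L_a·R = 26·21.51·12.8 = 7159.7 kN·m/m
M_D = W·d = 1764·4.83 = 8520.1 kN·m/m
FS = M_R / M_D = 7159.7 / 8520.1 = 0.840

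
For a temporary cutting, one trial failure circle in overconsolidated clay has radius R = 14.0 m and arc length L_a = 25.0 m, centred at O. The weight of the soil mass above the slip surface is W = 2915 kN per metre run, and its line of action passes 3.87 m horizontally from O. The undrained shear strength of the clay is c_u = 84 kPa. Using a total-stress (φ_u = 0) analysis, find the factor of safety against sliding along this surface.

Taking moments about the centre O, the resisting moment is provided by the undrained shear strength acting along the arc:
M_R = c_u·L_a·R = 84·25.00·14.0 = 29400.0 kN·m/m
M_D = W·d = 2915·3.87 = 11281.1 kN·m/m
FS = M_R / M_D = 29400.0 / 11281.1 = 2.606

FS = 2.61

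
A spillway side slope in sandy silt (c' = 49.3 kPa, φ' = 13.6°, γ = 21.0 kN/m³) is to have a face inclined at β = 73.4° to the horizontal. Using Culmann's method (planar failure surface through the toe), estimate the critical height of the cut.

H_c = 17.60 m

Culmann's analysis gives the critical failure plane at α_cr = (β + φ')/2 = (73.4 + 13.6)/2 = 43.5°, and the critical height
H_c = (4c'/γ) · sinβ cosφ' / [1 − cos(β − φ')]
    = (4·49.3/21.0) · sin73.4°·cos13.6° / [1 − cos(59.8°)]
    = 9.390 · 0.9583·0.9720 / [1 − 0.5030]
    = 9.390 · 0.9315 / 0.4970
    = 17.60 m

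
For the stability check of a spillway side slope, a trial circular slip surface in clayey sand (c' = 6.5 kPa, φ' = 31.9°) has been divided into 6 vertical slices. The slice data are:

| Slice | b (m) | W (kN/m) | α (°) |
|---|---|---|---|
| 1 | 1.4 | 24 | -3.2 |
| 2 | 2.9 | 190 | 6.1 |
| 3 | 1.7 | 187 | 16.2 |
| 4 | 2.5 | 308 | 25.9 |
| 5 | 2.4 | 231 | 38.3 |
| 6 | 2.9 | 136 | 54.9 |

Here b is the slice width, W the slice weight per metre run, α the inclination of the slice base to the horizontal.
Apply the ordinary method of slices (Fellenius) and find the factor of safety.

Ordinary method of slices: FS = Σ[c'·Δl_i + (W_i cosα_i)·tanφ'] / Σ W_i sinα_i, with Δl_i = b_i / cosα_i.
Slice 1: Δl = 1.4/cos(-3.2°) = 1.402 m; N'_1 = 24·cos(-3.2°) = 24.0; c'Δl = 9.11; W sinα = -1.3
Slice 2: Δl = 2.9/cos6.1° = 2.917 m; N'_2 = 190·cos6.1° = 188.9; c'Δl = 18.96; W sinα = 20.2
Slice 3: Δl = 1.7/cos16.2° = 1.770 m; N'_3 = 187·cos16.2° = 179.6; c'Δl = 11.51; W sinα = 52.2
Slice 4: Δl = 2.5/cos25.9° = 2.779 m; N'_4 = 308·cos25.9° = 277.1; c'Δl = 18.06; W sinα = 134.5
Slice 5: Δl = 2.4/cos38.3° = 3.058 m; N'_5 = 231·cos38.3° = 181.3; c'Δl = 19.88; W sinα = 143.2
Slice 6: Δl = 2.9/cos54.9° = 5.043 m; N'_6 = 136·cos54.9° = 78.2; c'Δl = 32.78; W sinα = 111.3
Σc'Δl = 110.3 kN/m; ΣN' = 929.0 kN/m; ΣW sinα = 460.0 kN/m
Resisting = 110.3 + 929.0·tan31.9° = 110.3 + 578.3 = 688.6 kN/m
FS = 688.6 / 460.0 = 1.497

FS = 1.50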